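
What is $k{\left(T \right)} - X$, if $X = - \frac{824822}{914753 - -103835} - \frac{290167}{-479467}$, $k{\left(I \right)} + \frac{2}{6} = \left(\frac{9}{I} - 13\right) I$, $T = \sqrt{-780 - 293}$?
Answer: $\frac{6498802782265}{732568998894} - 13 i \sqrt{1073} \approx 8.8712 - 425.84 i$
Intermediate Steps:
$T = i \sqrt{1073}$ ($T = \sqrt{-1073} = i \sqrt{1073} \approx 32.757 i$)
$k{\left(I \right)} = - \frac{1}{3} + I \left(-13 + \frac{9}{I}\right)$ ($k{\left(I \right)} = - \frac{1}{3} + \left(\frac{9}{I} - 13\right) I = - \frac{1}{3} + \left(-13 + \frac{9}{I}\right) I = - \frac{1}{3} + I \left(-13 + \frac{9}{I}\right)$)
$X = - \frac{49957152839}{244189666298}$ ($X = - \frac{824822}{914753 + 103835} - - \frac{290167}{479467} = - \frac{824822}{1018588} + \frac{290167}{479467} = \left(-824822\right) \frac{1}{1018588} + \frac{290167}{479467} = - \frac{412411}{509294} + \frac{290167}{479467} = - \frac{49957152839}{244189666298} \approx -0.20458$)
$k{\left(T \right)} - X = \left(\frac{26}{3} - 13 i \sqrt{1073}\right) - - \frac{49957152839}{244189666298} = \left(\frac{26}{3} - 13 i \sqrt{1073}\right) + \frac{49957152839}{244189666298} = \frac{6498802782265}{732568998894} - 13 i \sqrt{1073}$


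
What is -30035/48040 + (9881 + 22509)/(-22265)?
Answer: -88989795/42784424 ≈ -2.0800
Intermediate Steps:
-30035/48040 + (9881 + 22509)/(-22265) = -30035*1/48040 + 32390*(-1/22265) = -6007/9608 - 6478/4453 = -88989795/42784424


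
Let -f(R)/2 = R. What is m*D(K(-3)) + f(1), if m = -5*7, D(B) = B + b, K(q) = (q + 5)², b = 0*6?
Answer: -142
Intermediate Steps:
f(R) = -2*R
b = 0
K(q) = (5 + q)²
D(B) = B (D(B) = B + 0 = B)
m = -35
m*D(K(-3)) + f(1) = -35*(5 - 3)² - 2*1 = -35*2² - 2 = -35*4 - 2 = -140 - 2 = -142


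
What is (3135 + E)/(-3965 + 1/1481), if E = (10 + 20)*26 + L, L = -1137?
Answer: -685703/978694 ≈ -0.70063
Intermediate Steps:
E = -357 (E = (10 + 20)*26 - 1137 = 30*26 - 1137 = 780 - 1137 = -357)
(3135 + E)/(-3965 + 1/1481) = (3135 - 357)/(-3965 + 1/1481) = 2778/(-3965 + 1/1481) = 2778/(-5872164/1481) = 2778*(-1481/5872164) = -685703/978694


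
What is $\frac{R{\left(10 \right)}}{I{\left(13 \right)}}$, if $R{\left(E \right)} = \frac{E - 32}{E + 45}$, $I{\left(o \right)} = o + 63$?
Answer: $- \frac{1}{190} \approx -0.0052632$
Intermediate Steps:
$I{\left(o \right)} = 63 + o$
$R{\left(E \right)} = \frac{-32 + E}{45 + E}$
$\frac{R{\left(10 \right)}}{I{\left(13 \right)}} = \frac{\frac{1}{45 + 10} \left(-32 + 10\right)}{63 + 13} = \frac{\frac{1}{55} \left(-22\right)}{76} = \frac{1}{55} \left(-22\right) \frac{1}{76} = \left(- \frac{2}{5}\right) \frac{1}{76} = - \frac{1}{190}$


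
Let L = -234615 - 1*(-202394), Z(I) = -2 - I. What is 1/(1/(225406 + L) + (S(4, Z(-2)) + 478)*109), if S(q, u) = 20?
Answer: 193185/10486468171 ≈ 1.8422e-5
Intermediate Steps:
L = -32221 (L = -234615 + 202394 = -32221)
1/(1/(225406 + L) + (S(4, Z(-2)) + 478)*109) = 1/(1/(225406 - 32221) + (20 + 478)*109) = 1/(1/193185 + 498*109) = 1/(1/193185 + 54282) = 1/(10486468171/193185) = 193185/10486468171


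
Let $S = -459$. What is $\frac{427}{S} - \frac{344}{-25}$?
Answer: $\frac{147221}{11475} \approx 12.83$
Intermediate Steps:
$\frac{427}{S} - \frac{344}{-25} = \frac{427}{-459} - \frac{344}{-25} = 427 \left(- \frac{1}{459}\right) - - \frac{344}{25} = - \frac{427}{459} + \frac{344}{25} = \frac{147221}{11475}$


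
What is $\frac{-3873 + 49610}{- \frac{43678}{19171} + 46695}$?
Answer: $\frac{876824027}{895146167} \approx 0.97953$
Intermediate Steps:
$\frac{-3873 + 49610}{- \frac{43678}{19171} + 46695} = \frac{45737}{\left(-43678\right) \frac{1}{19171} + 46695} = \frac{45737}{- \frac{43678}{19171} + 46695} = \frac{45737}{\frac{895146167}{19171}} = 45737 \cdot \frac{19171}{895146167} = \frac{876824027}{895146167}$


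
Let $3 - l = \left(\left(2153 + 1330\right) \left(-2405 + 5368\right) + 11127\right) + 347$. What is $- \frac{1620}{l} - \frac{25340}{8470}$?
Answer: $- \frac{186992159}{62506180} \approx -2.9916$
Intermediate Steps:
$l = -10331600$ ($l = 3 - \left(\left(\left(2153 + 1330\right) \left(-2405 + 5368\right) + 11127\right) + 347\right) = 3 - \left(\left(3483 \cdot 2963 + 11127\right) + 347\right) = 3 - \left(\left(10320129 + 11127\right) + 347\right) = 3 - \left(10331256 + 347\right) = 3 - 10331603 = -10331600$)
$- \frac{1620}{l} - \frac{25340}{8470} = - \frac{1620}{-10331600} - \frac{25340}{8470} = \left(-1620\right) \left(- \frac{1}{10331600}\right) - \frac{362}{121} = \frac{81}{516580} - \frac{362}{121} = - \frac{186992159}{62506180}$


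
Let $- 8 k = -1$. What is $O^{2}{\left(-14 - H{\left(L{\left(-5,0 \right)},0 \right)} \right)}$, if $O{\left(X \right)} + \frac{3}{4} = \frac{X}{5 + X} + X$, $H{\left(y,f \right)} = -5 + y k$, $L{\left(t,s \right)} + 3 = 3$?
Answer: $\frac{225}{4} \approx 56.25$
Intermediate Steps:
$k = \frac{1}{8}$ ($k = \left(- \frac{1}{8}\right) \left(-1\right) = \frac{1}{8} \approx 0.125$)
$L{\left(t,s \right)} = 0$ ($L{\left(t,s \right)} = -3 + 3 = 0$)
$H{\left(y,f \right)} = -5 + \frac{y}{8}$ ($H{\left(y,f \right)} = -5 + y \frac{1}{8} = -5 + \frac{y}{8}$)
$O{\left(X \right)} = - \frac{3}{4} + X + \frac{X}{5 + X}$ ($O{\left(X \right)} = - \frac{3}{4} + \left(\frac{X}{5 + X} + X\right) = - \frac{3}{4} + \left(X + \frac{X}{5 + X}\right) = - \frac{3}{4} + X + \frac{X}{5 + X}$)
$O^{2}{\left(-14 - H{\left(L{\left(-5,0 \right)},0 \right)} \right)} = \left(\frac{-15 + 4 \left(-14 - \left(-5 + \frac{1}{8} \cdot 0\right)\right)^{2} + 21 \left(-14 - \left(-5 + \frac{1}{8} \cdot 0\right)\right)}{4 \left(5 - \left(9 + 0\right)\right)}\right)^{2} = \left(\frac{-15 + 4 \left(-14 - \left(-5 + 0\right)\right)^{2} + 21 \left(-14 - \left(-5 + 0\right)\right)}{4 \left(5 - 9\right)}\right)^{2} = \left(\frac{-15 + 4 \left(-14 - -5\right)^{2} + 21 \left(-14 - -5\right)}{4 \left(5 - 9\right)}\right)^{2} = \left(\frac{-15 + 4 \left(-14 + 5\right)^{2} + 21 \left(-14 + 5\right)}{4 \left(5 + \left(-14 + 5\right)\right)}\right)^{2} = \left(\frac{-15 + 4 \left(-9\right)^{2} + 21 \left(-9\right)}{4 \left(5 - 9\right)}\right)^{2} = \left(\frac{-15 + 4 \cdot 81 - 189}{4 \left(-4\right)}\right)^{2} = \left(\frac{1}{4} \left(- \frac{1}{4}\right) \left(-15 + 324 - 189\right)\right)^{2} = \left(\frac{1}{4} \left(- \frac{1}{4}\right) 120\right)^{2} = \left(- \frac{15}{2}\right)^{2} = \frac{225}{4}$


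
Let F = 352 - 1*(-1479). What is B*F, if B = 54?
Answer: 98874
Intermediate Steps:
F = 1831 (F = 352 + 1479 = 1831)
B*F = 54*1831 = 98874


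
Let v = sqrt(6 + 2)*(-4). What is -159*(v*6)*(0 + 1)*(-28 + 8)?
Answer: -152640*sqrt(2) ≈ -2.1587e+5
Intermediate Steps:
v = -8*sqrt(2) (v = sqrt(8)*(-4) = (2*sqrt(2))*(-4) = -8*sqrt(2) ≈ -11.314)
-159*(v*6)*(0 + 1)*(-28 + 8) = -159*(-8*sqrt(2)*6)*(0 + 1)*(-28 + 8) = -159*-48*sqrt(2)*1*(-20) = -159*(-48*sqrt(2))*(-20) = -152640*sqrt(2)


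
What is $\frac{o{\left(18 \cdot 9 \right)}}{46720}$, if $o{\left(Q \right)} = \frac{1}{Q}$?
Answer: $\frac{1}{7568640} \approx 1.3212 \cdot 10^{-7}$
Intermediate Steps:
$\frac{o{\left(18 \cdot 9 \right)}}{46720} = \frac{1}{18 \cdot 9 \cdot 46720} = \frac{1}{162} \cdot \frac{1}{46720} = \frac{1}{7568640}$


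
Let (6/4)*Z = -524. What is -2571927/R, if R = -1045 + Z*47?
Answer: 7715781/52391 ≈ 147.27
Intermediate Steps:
Z = -1048/3 (Z = (⅔)*(-524) = -1048/3 ≈ -349.33)
R = -52391/3 (R = -1045 - 1048/3*47 = -1045 - 49256/3 = -52391/3 ≈ -17464.)
-2571927/R = -2571927/(-52391/3) = -2571927*(-3/52391) = 7715781/52391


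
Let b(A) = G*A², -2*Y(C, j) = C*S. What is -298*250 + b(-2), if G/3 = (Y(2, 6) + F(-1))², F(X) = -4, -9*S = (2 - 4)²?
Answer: -2007404/27 ≈ -74348.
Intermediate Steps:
S = -4/9 (S = -(2 - 4)²/9 = -⅑*(-2)² = -⅑*4 = -4/9 ≈ -0.44444)
Y(C, j) = 2*C/9 (Y(C, j) = -C*(-4)/(2*9) = -(-2)*C/9 = 2*C/9)
G = 1024/27 (G = 3*((2/9)*2 - 4)² = 3*(4/9 - 4)² = 3*(-32/9)² = 3*(1024/81) = 1024/27 ≈ 37.926)
b(A) = 1024*A²/27
-298*250 + b(-2) = -298*250 + (1024/27)*(-2)² = -74500 + (1024/27)*4 = -74500 + 4096/27 = -2007404/27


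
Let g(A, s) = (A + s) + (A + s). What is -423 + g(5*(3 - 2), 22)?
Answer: -369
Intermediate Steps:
g(A, s) = 2*A + 2*s
-423 + g(5*(3 - 2), 22) = -423 + (2*(5*(3 - 2)) + 2*22) = -423 + (2*(5*1) + 44) = -423 + (2*5 + 44) = -423 + (10 + 44) = -423 + 54 = -369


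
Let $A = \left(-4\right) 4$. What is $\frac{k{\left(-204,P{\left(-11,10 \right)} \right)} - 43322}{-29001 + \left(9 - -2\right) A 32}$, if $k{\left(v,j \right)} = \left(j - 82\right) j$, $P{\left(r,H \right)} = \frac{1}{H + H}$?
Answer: $\frac{17330439}{13853200} \approx 1.251$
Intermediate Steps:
$P{\left(r,H \right)} = \frac{1}{2 H}$
$k{\left(v,j \right)} = j \left(-82 + j\right)$ ($k{\left(v,j \right)} = \left(j - 82\right) j = \left(-82 + j\right) j = j \left(-82 + j\right)$)
$A = -16$
$\frac{k{\left(-204,P{\left(-11,10 \right)} \right)} - 43322}{-29001 + \left(9 - -2\right) A 32} = \frac{\frac{1}{2 \cdot 10} \left(-82 + \frac{1}{2 \cdot 10}\right) - 43322}{-29001 + \left(9 - -2\right) \left(-16\right) 32} = \frac{\frac{1}{2} \cdot \frac{1}{10} \left(-82 + \frac{1}{2} \cdot \frac{1}{10}\right) - 43322}{-29001 + \left(9 + 2\right) \left(-16\right) 32} = \frac{\frac{-82 + \frac{1}{20}}{20} - 43322}{-29001 + 11 \left(-16\right) 32} = \frac{\frac{1}{20} \left(- \frac{1639}{20}\right) - 43322}{-29001 - 5632} = \frac{- \frac{1639}{400} - 43322}{-29001 - 5632} = - \frac{17330439}{400 \left(-34633\right)} = \left(- \frac{17330439}{400}\right) \left(- \frac{1}{34633}\right) = \frac{17330439}{13853200}$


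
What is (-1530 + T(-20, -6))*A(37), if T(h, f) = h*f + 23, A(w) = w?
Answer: -51319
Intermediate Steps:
T(h, f) = 23 + f*h (T(h, f) = f*h + 23 = 23 + f*h)
(-1530 + T(-20, -6))*A(37) = (-1530 + (23 - 6*(-20)))*37 = (-1530 + (23 + 120))*37 = (-1530 + 143)*37 = -1387*37 = -51319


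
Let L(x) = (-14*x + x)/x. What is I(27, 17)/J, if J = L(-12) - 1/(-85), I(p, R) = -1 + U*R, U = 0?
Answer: 85/1104 ≈ 0.076993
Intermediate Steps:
L(x) = -13 (L(x) = (-13*x)/x = -13)
I(p, R) = -1 (I(p, R) = -1 + 0*R = -1 + 0 = -1)
J = -1104/85 (J = -13 - 1/(-85) = -13 - 1*(-1/85) = -13 + 1/85 = -1104/85 ≈ -12.988)
I(27, 17)/J = -1/(-1104/85) = -1*(-85/1104) = 85/1104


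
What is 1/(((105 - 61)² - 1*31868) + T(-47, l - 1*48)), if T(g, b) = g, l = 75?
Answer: -1/29979 ≈ -3.3357e-5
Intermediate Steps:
1/(((105 - 61)² - 1*31868) + T(-47, l - 1*48)) = 1/(((105 - 61)² - 1*31868) - 47) = 1/((44² - 31868) - 47) = 1/((1936 - 31868) - 47) = 1/(-29932 - 47) = 1/(-29979) = -1/29979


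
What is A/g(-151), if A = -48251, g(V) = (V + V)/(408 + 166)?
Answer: 13848037/151 ≈ 91709.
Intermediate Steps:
g(V) = V/287 (g(V) = (2*V)/574 = (2*V)*(1/574) = V/287)
A/g(-151) = -48251/((1/287)*(-151)) = -48251/(-151/287) = -48251*(-287/151) = 13848037/151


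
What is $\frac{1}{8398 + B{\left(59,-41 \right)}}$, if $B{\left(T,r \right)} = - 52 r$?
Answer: $\frac{1}{10530} \approx 9.4967 \cdot 10^{-5}$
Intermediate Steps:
$\frac{1}{8398 + B{\left(59,-41 \right)}} = \frac{1}{8398 - -2132} = \frac{1}{8398 + 2132} = \frac{1}{10530}$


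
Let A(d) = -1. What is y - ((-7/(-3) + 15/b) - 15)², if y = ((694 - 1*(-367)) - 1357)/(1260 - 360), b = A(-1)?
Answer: -57433/75 ≈ -765.77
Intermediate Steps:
b = -1
y = -74/225 (y = ((694 + 367) - 1357)/900 = (1061 - 1357)*(1/900) = -296*1/900 = -74/225 ≈ -0.32889)
y - ((-7/(-3) + 15/b) - 15)² = -74/225 - ((-7/(-3) + 15/(-1)) - 15)² = -74/225 - ((-7*(-⅓) + 15*(-1)) - 15)² = -74/225 - ((7/3 - 15) - 15)² = -74/225 - (-38/3 - 15)² = -74/225 - (-83/3)² = -74/225 - 1*6889/9 = -74/225 - 6889/9 = -57433/75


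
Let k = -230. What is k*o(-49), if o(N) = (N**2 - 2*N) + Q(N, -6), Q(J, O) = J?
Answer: -563500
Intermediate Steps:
o(N) = N**2 - N (o(N) = (N**2 - 2*N) + N = N**2 - N)
k*o(-49) = -(-11270)*(-1 - 49) = -(-11270)*(-50) = -230*2450 = -563500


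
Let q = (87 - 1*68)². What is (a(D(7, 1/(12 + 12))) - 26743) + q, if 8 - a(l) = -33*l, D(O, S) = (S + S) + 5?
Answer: -104825/4 ≈ -26206.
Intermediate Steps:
D(O, S) = 5 + 2*S (D(O, S) = 2*S + 5 = 5 + 2*S)
a(l) = 8 + 33*l (a(l) = 8 - (-33)*l = 8 + 33*l)
q = 361 (q = (87 - 68)² = 19² = 361)
(a(D(7, 1/(12 + 12))) - 26743) + q = ((8 + 33*(5 + 2/(12 + 12))) - 26743) + 361 = ((8 + 33*(5 + 2/24)) - 26743) + 361 = ((8 + 33*(5 + 2*(1/24))) - 26743) + 361 = ((8 + 33*(5 + 1/12)) - 26743) + 361 = ((8 + 33*(61/12)) - 26743) + 361 = ((8 + 671/4) - 26743) + 361 = (703/4 - 26743) + 361 = -106269/4 + 361 = -104825/4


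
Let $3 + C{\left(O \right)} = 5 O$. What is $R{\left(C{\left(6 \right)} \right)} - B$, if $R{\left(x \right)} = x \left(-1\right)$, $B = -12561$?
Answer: $12534$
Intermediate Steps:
$C{\left(O \right)} = -3 + 5 O$
$R{\left(x \right)} = - x$
$R{\left(C{\left(6 \right)} \right)} - B = - (-3 + 5 \cdot 6) - -12561 = - (-3 + 30) + 12561 = \left(-1\right) 27 + 12561 = -27 + 12561 = 12534$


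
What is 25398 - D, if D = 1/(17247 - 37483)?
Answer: 513953929/20236 ≈ 25398.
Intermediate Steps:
D = -1/20236 (D = 1/(-20236) = -1/20236 ≈ -4.9417e-5)
25398 - D = 25398 - 1*(-1/20236) = 25398 + 1/20236 = 513953929/20236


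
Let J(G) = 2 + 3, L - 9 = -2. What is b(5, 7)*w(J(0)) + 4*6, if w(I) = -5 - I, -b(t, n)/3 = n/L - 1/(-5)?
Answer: 60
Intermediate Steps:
L = 7 (L = 9 - 2 = 7)
J(G) = 5
b(t, n) = -⅗ - 3*n/7 (b(t, n) = -3*(n/7 - 1/(-5)) = -3*(n*(⅐) - 1*(-⅕)) = -3*(n/7 + ⅕) = -3*(⅕ + n/7) = -⅗ - 3*n/7)
b(5, 7)*w(J(0)) + 4*6 = (-⅗ - 3/7*7)*(-5 - 1*5) + 4*6 = (-⅗ - 3)*(-5 - 5) + 24 = -18/5*(-10) + 24 = 36 + 24 = 60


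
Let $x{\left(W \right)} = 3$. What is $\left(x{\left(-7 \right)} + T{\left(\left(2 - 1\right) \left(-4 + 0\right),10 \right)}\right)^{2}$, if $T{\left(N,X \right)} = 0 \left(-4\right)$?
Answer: $9$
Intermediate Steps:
$T{\left(N,X \right)} = 0$
$\left(x{\left(-7 \right)} + T{\left(\left(2 - 1\right) \left(-4 + 0\right),10 \right)}\right)^{2} = \left(3 + 0\right)^{2} = 3^{2} = 9$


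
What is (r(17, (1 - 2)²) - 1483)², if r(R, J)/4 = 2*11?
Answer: 1946025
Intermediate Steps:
r(R, J) = 88 (r(R, J) = 4*(2*11) = 4*22 = 88)
(r(17, (1 - 2)²) - 1483)² = (88 - 1483)² = (-1395)² = 1946025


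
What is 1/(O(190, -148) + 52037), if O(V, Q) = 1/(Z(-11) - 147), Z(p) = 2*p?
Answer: 169/8794252 ≈ 1.9217e-5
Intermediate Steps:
O(V, Q) = -1/169 (O(V, Q) = 1/(2*(-11) - 147) = 1/(-22 - 147) = 1/(-169) = -1/169)
1/(O(190, -148) + 52037) = 1/(-1/169 + 52037) = 1/(8794252/169) = 169/8794252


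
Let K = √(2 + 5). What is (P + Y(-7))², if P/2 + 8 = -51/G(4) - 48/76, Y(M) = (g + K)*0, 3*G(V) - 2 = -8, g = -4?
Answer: 410881/361 ≈ 1138.2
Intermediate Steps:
K = √7 ≈ 2.6458
G(V) = -2 (G(V) = ⅔ + (⅓)*(-8) = ⅔ - 8/3 = -2)
Y(M) = 0 (Y(M) = (-4 + √7)*0 = 0)
P = 641/19 (P = -16 + 2*(-51/(-2) - 48/76) = -16 + 2*(-51*(-½) - 48*1/76) = -16 + 2*(51/2 - 12/19) = -16 + 2*(945/38) = -16 + 945/19 = 641/19 ≈ 33.737)
(P + Y(-7))² = (641/19 + 0)² = (641/19)² = 410881/361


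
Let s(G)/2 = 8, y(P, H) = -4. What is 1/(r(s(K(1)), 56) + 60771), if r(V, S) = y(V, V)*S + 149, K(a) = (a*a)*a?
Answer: 1/60696 ≈ 1.6476e-5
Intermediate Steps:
K(a) = a**3 (K(a) = a**2*a = a**3)
s(G) = 16 (s(G) = 2*8 = 16)
r(V, S) = 149 - 4*S (r(V, S) = -4*S + 149 = 149 - 4*S)
1/(r(s(K(1)), 56) + 60771) = 1/((149 - 4*56) + 60771) = 1/((149 - 224) + 60771) = 1/(-75 + 60771) = 1/60696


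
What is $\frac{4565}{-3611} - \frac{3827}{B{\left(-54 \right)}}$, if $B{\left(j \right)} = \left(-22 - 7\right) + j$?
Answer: $\frac{13440402}{299713} \approx 44.844$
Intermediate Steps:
$B{\left(j \right)} = -29 + j$
$\frac{4565}{-3611} - \frac{3827}{B{\left(-54 \right)}} = \frac{4565}{-3611} - \frac{3827}{-29 - 54} = 4565 \left(- \frac{1}{3611}\right) - \frac{3827}{-83} = - \frac{4565}{3611} - - \frac{3827}{83} = - \frac{4565}{3611} + \frac{3827}{83} = \frac{13440402}{299713}$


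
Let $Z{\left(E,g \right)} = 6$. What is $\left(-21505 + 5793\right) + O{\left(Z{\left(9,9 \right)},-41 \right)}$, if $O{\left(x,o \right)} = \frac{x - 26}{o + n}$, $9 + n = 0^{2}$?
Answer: $- \frac{78558}{5} \approx -15712.0$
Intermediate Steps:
$n = -9$ ($n = -9 + 0^{2} = -9 + 0 = -9$)
$O{\left(x,o \right)} = \frac{-26 + x}{-9 + o}$ ($O{\left(x,o \right)} = \frac{x - 26}{o - 9} = \frac{-26 + x}{-9 + o}$)
$\left(-21505 + 5793\right) + O{\left(Z{\left(9,9 \right)},-41 \right)} = \left(-21505 + 5793\right) + \frac{-26 + 6}{-9 - 41} = -15712 + \frac{1}{-50} \left(-20\right) = -15712 - - \frac{2}{5} = -15712 + \frac{2}{5} = - \frac{78558}{5}$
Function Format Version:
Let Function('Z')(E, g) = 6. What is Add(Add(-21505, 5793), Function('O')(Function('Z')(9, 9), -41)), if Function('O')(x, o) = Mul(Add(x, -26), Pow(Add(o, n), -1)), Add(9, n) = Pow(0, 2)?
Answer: Rational(-78558, 5) ≈ -15712.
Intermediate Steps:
n = -9 (n = Add(-9, Pow(0, 2)) = Add(-9, 0) = -9)
Function('O')(x, o) = Mul(Pow(Add(-9, o), -1), Add(-26, x)) (Function('O')(x, o) = Mul(Add(x, -26), Pow(Add(o, -9), -1)) = Mul(Add(-26, x), Pow(Add(-9, o), -1)) = Mul(Pow(Add(-9, o), -1), Add(-26, x)))
Add(Add(-21505, 5793), Function('O')(Function('Z')(9, 9), -41)) = Add(Add(-21505, 5793), Mul(Pow(Add(-9, -41), -1), Add(-26, 6))) = Add(-15712, Mul(Pow(-50, -1), -20)) = Add(-15712, Mul(Rational(-1, 50), -20)) = Add(-15712, Rational(2, 5)) = Rational(-78558, 5)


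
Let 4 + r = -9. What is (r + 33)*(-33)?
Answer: -660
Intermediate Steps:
r = -13 (r = -4 - 9 = -13)
(r + 33)*(-33) = (-13 + 33)*(-33) = 20*(-33) = -660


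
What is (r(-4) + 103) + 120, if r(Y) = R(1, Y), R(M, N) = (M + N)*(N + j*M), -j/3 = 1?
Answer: 244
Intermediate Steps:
j = -3 (j = -3*1 = -3)
R(M, N) = (M + N)*(N - 3*M)
r(Y) = -3 + Y**2 - 2*Y (r(Y) = Y**2 - 3*1**2 - 2*1*Y = Y**2 - 3*1 - 2*Y = Y**2 - 3 - 2*Y = -3 + Y**2 - 2*Y)
(r(-4) + 103) + 120 = ((-3 + (-4)**2 - 2*(-4)) + 103) + 120 = ((-3 + 16 + 8) + 103) + 120 = (21 + 103) + 120 = 124 + 120 = 244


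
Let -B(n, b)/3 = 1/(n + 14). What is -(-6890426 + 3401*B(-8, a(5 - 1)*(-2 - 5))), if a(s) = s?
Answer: 13784253/2 ≈ 6.8921e+6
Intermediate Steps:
B(n, b) = -3/(14 + n) (B(n, b) = -3/(n + 14) = -3/(14 + n))
-(-6890426 + 3401*B(-8, a(5 - 1)*(-2 - 5))) = -(-6890426 - 10203/(14 - 8)) = -3401/(1/(-3/6 - 2026)) = -3401/(1/(-3*1/6 - 2026)) = -3401/(1/(-1/2 - 2026)) = -3401/(1/(-4053/2)) = -3401/(-2/4053) = -3401*(-4053/2) = 13784253/2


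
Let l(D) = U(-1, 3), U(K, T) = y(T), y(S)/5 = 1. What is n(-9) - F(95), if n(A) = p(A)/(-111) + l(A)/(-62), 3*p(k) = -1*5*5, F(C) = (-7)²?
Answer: -1011769/20646 ≈ -49.006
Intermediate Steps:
F(C) = 49
y(S) = 5 (y(S) = 5*1 = 5)
U(K, T) = 5
l(D) = 5
p(k) = -25/3 (p(k) = (-1*5*5)/3 = (-5*5)/3 = (⅓)*(-25) = -25/3)
n(A) = -115/20646 (n(A) = -25/3/(-111) + 5/(-62) = -25/3*(-1/111) + 5*(-1/62) = 25/333 - 5/62 = -115/20646)
n(-9) - F(95) = -115/20646 - 1*49 = -115/20646 - 49 = -1011769/20646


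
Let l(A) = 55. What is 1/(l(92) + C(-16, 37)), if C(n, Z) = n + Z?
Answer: 1/76 ≈ 0.013158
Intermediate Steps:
C(n, Z) = Z + n
1/(l(92) + C(-16, 37)) = 1/(55 + (37 - 16)) = 1/(55 + 21) = 1/76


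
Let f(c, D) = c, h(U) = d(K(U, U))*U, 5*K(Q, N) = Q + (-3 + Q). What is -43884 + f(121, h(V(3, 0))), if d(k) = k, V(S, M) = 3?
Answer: -43763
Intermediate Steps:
K(Q, N) = -⅗ + 2*Q/5 (K(Q, N) = (Q + (-3 + Q))/5 = (-3 + 2*Q)/5 = -⅗ + 2*Q/5)
h(U) = U*(-⅗ + 2*U/5) (h(U) = (-⅗ + 2*U/5)*U = U*(-⅗ + 2*U/5))
-43884 + f(121, h(V(3, 0))) = -43884 + 121 = -43763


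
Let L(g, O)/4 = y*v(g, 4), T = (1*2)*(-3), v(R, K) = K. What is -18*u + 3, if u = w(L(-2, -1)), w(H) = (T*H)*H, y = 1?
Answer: 27651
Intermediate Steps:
T = -6 (T = 2*(-3) = -6)
L(g, O) = 16 (L(g, O) = 4*(1*4) = 4*4 = 16)
w(H) = -6*H**2 (w(H) = (-6*H)*H = -6*H**2)
u = -1536 (u = -6*16**2 = -6*256 = -1536)
-18*u + 3 = -18*(-1536) + 3 = 27648 + 3 = 27651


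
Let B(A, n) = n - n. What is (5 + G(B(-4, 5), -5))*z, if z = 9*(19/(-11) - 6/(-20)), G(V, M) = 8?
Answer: -18369/110 ≈ -166.99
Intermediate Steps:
B(A, n) = 0
z = -1413/110 (z = 9*(19*(-1/11) - 6*(-1/20)) = 9*(-19/11 + 3/10) = 9*(-157/110) = -1413/110 ≈ -12.845)
(5 + G(B(-4, 5), -5))*z = (5 + 8)*(-1413/110) = 13*(-1413/110) = -18369/110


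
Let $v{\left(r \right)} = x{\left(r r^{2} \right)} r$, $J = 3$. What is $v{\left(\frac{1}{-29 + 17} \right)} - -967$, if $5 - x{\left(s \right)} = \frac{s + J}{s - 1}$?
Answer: $\frac{5012372}{5187} \approx 966.33$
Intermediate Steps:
$x{\left(s \right)} = 5 - \frac{3 + s}{-1 + s}$ ($x{\left(s \right)} = 5 - \frac{s + 3}{s - 1} = 5 - \frac{3 + s}{-1 + s}$)
$v{\left(r \right)} = \frac{4 r \left(-2 + r^{3}\right)}{-1 + r^{3}}$ ($v{\left(r \right)} = \frac{4 \left(-2 + r r^{2}\right)}{-1 + r r^{2}} r = \frac{4 \left(-2 + r^{3}\right)}{-1 + r^{3}} r = \frac{4 r \left(-2 + r^{3}\right)}{-1 + r^{3}}$)
$v{\left(\frac{1}{-29 + 17} \right)} - -967 = \frac{4 \left(-2 + \left(\frac{1}{-29 + 17}\right)^{3}\right)}{\left(-29 + 17\right) \left(-1 + \left(\frac{1}{-29 + 17}\right)^{3}\right)} - -967 = \frac{4 \left(-2 + \left(\frac{1}{-12}\right)^{3}\right)}{\left(-12\right) \left(-1 + \left(\frac{1}{-12}\right)^{3}\right)} + 967 = 4 \left(- \frac{1}{12}\right) \frac{1}{-1 + \left(- \frac{1}{12}\right)^{3}} \left(-2 + \left(- \frac{1}{12}\right)^{3}\right) + 967 = 4 \left(- \frac{1}{12}\right) \frac{1}{-1 - \frac{1}{1728}} \left(-2 - \frac{1}{1728}\right) + 967 = 4 \left(- \frac{1}{12}\right) \frac{1}{- \frac{1729}{1728}} \left(- \frac{3457}{1728}\right) + 967 = 4 \left(- \frac{1}{12}\right) \left(- \frac{1728}{1729}\right) \left(- \frac{3457}{1728}\right) + 967 = - \frac{3457}{5187} + 967 = \frac{5012372}{5187}$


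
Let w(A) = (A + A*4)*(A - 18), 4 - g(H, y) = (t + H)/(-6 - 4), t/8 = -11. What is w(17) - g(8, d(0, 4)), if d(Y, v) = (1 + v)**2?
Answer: -81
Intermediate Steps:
t = -88 (t = 8*(-11) = -88)
g(H, y) = -24/5 + H/10 (g(H, y) = 4 - (-88 + H)/(-6 - 4) = 4 - (-88 + H)/(-10) = 4 - (-88 + H)*(-1)/10 = 4 - (44/5 - H/10) = 4 + (-44/5 + H/10) = -24/5 + H/10)
w(A) = 5*A*(-18 + A) (w(A) = (A + 4*A)*(-18 + A) = (5*A)*(-18 + A) = 5*A*(-18 + A))
w(17) - g(8, d(0, 4)) = 5*17*(-18 + 17) - (-24/5 + (1/10)*8) = 5*17*(-1) - (-24/5 + 4/5) = -85 - 1*(-4) = -85 + 4 = -81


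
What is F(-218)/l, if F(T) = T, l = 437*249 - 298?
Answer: -218/108515 ≈ -0.0020089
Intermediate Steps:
l = 108515 (l = 108813 - 298 = 108515)
F(-218)/l = -218/108515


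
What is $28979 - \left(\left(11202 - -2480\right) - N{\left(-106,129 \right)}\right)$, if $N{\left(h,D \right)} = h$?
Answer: $15191$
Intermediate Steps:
$28979 - \left(\left(11202 - -2480\right) - N{\left(-106,129 \right)}\right) = 28979 - \left(\left(11202 - -2480\right) - -106\right) = 28979 - \left(\left(11202 + 2480\right) + 106\right) = 28979 - \left(13682 + 106\right) = 28979 - 13788 = 15191$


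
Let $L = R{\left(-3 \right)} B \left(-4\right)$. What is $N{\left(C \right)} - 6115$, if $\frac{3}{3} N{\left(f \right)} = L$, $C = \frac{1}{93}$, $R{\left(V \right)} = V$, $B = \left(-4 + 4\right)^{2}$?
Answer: $-6115$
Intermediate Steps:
$B = 0$ ($B = 0^{2} = 0$)
$C = \frac{1}{93} \approx 0.010753$
$L = 0$ ($L = \left(-3\right) 0 \left(-4\right) = 0 \left(-4\right) = 0$)
$N{\left(f \right)} = 0$
$N{\left(C \right)} - 6115 = 0 - 6115 = -6115$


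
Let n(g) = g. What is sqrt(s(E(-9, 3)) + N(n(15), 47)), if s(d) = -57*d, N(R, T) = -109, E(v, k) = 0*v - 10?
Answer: sqrt(461) ≈ 21.471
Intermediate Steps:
E(v, k) = -10 (E(v, k) = 0 - 10 = -10)
sqrt(s(E(-9, 3)) + N(n(15), 47)) = sqrt(-57*(-10) - 109) = sqrt(570 - 109) = sqrt(461)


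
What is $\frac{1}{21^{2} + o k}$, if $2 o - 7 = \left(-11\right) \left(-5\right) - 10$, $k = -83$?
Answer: $- \frac{1}{1717} \approx -0.00058241$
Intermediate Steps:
$o = 26$ ($o = \frac{7}{2} + \frac{\left(-11\right) \left(-5\right) - 10}{2} = \frac{7}{2} + \frac{55 - 10}{2} = \frac{7}{2} + \frac{1}{2} \cdot 45 = \frac{7}{2} + \frac{45}{2} = 26$)
$\frac{1}{21^{2} + o k} = \frac{1}{21^{2} + 26 \left(-83\right)} = \frac{1}{441 - 2158} = \frac{1}{-1717} = - \frac{1}{1717}$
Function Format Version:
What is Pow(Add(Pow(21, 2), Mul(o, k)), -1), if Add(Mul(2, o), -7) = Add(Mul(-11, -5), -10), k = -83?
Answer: Rational(-1, 1717) ≈ -0.00058241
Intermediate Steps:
o = 26 (o = Add(Rational(7, 2), Mul(Rational(1, 2), Add(Mul(-11, -5), -10))) = Add(Rational(7, 2), Mul(Rational(1, 2), Add(55, -10))) = Add(Rational(7, 2), Mul(Rational(1, 2), 45)) = Add(Rational(7, 2), Rational(45, 2)) = 26)
Pow(Add(Pow(21, 2), Mul(o, k)), -1) = Pow(Add(Pow(21, 2), Mul(26, -83)), -1) = Pow(Add(441, -2158), -1) = Pow(-1717, -1) = Rational(-1, 1717)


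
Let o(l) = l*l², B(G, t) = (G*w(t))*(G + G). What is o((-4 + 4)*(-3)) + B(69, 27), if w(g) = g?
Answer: 257094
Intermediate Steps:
B(G, t) = 2*t*G² (B(G, t) = (G*t)*(G + G) = (G*t)*(2*G) = 2*t*G²)
o(l) = l³
o((-4 + 4)*(-3)) + B(69, 27) = ((-4 + 4)*(-3))³ + 2*27*69² = (0*(-3))³ + 2*27*4761 = 0³ + 257094 = 0 + 257094 = 257094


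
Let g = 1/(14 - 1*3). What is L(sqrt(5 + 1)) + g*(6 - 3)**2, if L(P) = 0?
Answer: 9/11 ≈ 0.81818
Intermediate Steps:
g = 1/11 (g = 1/(14 - 3) = 1/11 ≈ 0.090909)
L(sqrt(5 + 1)) + g*(6 - 3)**2 = 0 + (6 - 3)**2/11 = 0 + (1/11)*3**2 = 0 + (1/11)*9 = 0 + 9/11 = 9/11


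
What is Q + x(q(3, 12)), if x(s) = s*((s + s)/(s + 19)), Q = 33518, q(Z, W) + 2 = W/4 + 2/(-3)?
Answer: 2916067/87 ≈ 33518.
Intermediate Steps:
q(Z, W) = -8/3 + W/4 (q(Z, W) = -2 + (W/4 + 2/(-3)) = -2 + (W*(¼) + 2*(-⅓)) = -2 + (W/4 - ⅔) = -2 + (-⅔ + W/4) = -8/3 + W/4)
x(s) = 2*s²/(19 + s) (x(s) = s*((2*s)/(19 + s)) = s*(2*s/(19 + s)) = 2*s²/(19 + s))
Q + x(q(3, 12)) = 33518 + 2*(-8/3 + (¼)*12)²/(19 + (-8/3 + (¼)*12)) = 33518 + 2*(-8/3 + 3)²/(19 + (-8/3 + 3)) = 33518 + 2*(⅓)²/(19 + ⅓) = 33518 + 2*(⅑)/(58/3) = 33518 + 2*(⅑)*(3/58) = 33518 + 1/87 = 2916067/87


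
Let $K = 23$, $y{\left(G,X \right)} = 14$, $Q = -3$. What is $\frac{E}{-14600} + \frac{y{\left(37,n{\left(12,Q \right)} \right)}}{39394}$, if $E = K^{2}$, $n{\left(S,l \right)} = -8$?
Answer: $- \frac{10317513}{287576200} \approx -0.035877$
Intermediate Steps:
$E = 529$ ($E = 23^{2} = 529$)
$\frac{E}{-14600} + \frac{y{\left(37,n{\left(12,Q \right)} \right)}}{39394} = \frac{529}{-14600} + \frac{14}{39394} = 529 \left(- \frac{1}{14600}\right) + 14 \cdot \frac{1}{39394} = - \frac{529}{14600} + \frac{7}{19697} = - \frac{10317513}{287576200}$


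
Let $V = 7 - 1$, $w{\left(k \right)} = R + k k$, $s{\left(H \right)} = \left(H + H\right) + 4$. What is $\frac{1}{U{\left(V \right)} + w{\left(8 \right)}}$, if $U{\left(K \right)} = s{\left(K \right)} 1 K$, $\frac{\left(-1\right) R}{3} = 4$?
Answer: $\frac{1}{148} \approx 0.0067568$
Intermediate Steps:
$R = -12$ ($R = \left(-3\right) 4 = -12$)
$s{\left(H \right)} = 4 + 2 H$ ($s{\left(H \right)} = 2 H + 4 = 4 + 2 H$)
$w{\left(k \right)} = -12 + k^{2}$ ($w{\left(k \right)} = -12 + k k = -12 + k^{2}$)
$V = 6$
$U{\left(K \right)} = K \left(4 + 2 K\right)$ ($U{\left(K \right)} = \left(4 + 2 K\right) 1 K = \left(4 + 2 K\right) K = K \left(4 + 2 K\right)$)
$\frac{1}{U{\left(V \right)} + w{\left(8 \right)}} = \frac{1}{2 \cdot 6 \left(2 + 6\right) - \left(12 - 8^{2}\right)} = \frac{1}{2 \cdot 6 \cdot 8 + \left(-12 + 64\right)} = \frac{1}{96 + 52} = \frac{1}{148}$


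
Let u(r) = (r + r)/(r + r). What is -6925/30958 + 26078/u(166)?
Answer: 807315799/30958 ≈ 26078.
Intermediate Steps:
u(r) = 1 (u(r) = (2*r)/((2*r)) = (2*r)*(1/(2*r)) = 1)
-6925/30958 + 26078/u(166) = -6925/30958 + 26078/1 = -6925*1/30958 + 26078*1 = -6925/30958 + 26078 = 807315799/30958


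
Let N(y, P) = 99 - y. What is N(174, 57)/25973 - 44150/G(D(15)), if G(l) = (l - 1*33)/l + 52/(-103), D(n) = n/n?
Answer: 59055333875/43478802 ≈ 1358.3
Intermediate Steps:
D(n) = 1
G(l) = -52/103 + (-33 + l)/l (G(l) = (l - 33)/l + 52*(-1/103) = (-33 + l)/l - 52/103 = -52/103 + (-33 + l)/l)
N(174, 57)/25973 - 44150/G(D(15)) = (99 - 1*174)/25973 - 44150/(51/103 - 33/1) = (99 - 174)*(1/25973) - 44150/(51/103 - 33*1) = -75*1/25973 - 44150/(51/103 - 33) = -75/25973 - 44150/(-3348/103) = -75/25973 - 44150*(-103/3348) = -75/25973 + 2273725/1674 = 59055333875/43478802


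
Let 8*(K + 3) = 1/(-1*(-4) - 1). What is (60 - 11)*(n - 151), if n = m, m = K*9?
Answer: -69629/8 ≈ -8703.6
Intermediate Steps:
K = -71/24 (K = -3 + 1/(8*(-1*(-4) - 1)) = -3 + 1/(8*(4 - 1)) = -3 + (⅛)/3 = -3 + (⅛)*(⅓) = -3 + 1/24 = -71/24 ≈ -2.9583)
m = -213/8 (m = -71/24*9 = -213/8 ≈ -26.625)
n = -213/8 ≈ -26.625
(60 - 11)*(n - 151) = (60 - 11)*(-213/8 - 151) = 49*(-1421/8) = -69629/8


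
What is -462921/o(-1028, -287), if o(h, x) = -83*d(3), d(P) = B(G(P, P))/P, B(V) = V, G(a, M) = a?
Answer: 462921/83 ≈ 5577.4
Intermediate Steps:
d(P) = 1 (d(P) = P/P = 1)
o(h, x) = -83 (o(h, x) = -83*1 = -83)
-462921/o(-1028, -287) = -462921/(-83) = -462921*(-1/83) = 462921/83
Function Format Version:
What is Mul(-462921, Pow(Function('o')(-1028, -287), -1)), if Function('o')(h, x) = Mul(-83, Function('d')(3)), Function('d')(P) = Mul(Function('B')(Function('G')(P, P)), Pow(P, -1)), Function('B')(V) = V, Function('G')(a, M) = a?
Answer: Rational(462921, 83) ≈ 5577.4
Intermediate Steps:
Function('d')(P) = 1 (Function('d')(P) = Mul(P, Pow(P, -1)) = 1)
Function('o')(h, x) = -83 (Function('o')(h, x) = Mul(-83, 1) = -83)
Mul(-462921, Pow(Function('o')(-1028, -287), -1)) = Mul(-462921, Pow(-83, -1)) = Mul(-462921, Rational(-1, 83)) = Rational(462921, 83)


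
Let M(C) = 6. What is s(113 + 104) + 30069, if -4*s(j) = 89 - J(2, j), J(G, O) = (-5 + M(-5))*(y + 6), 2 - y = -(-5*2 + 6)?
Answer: 120191/4 ≈ 30048.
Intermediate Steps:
y = -2 (y = 2 - (-1)*(-5*2 + 6) = 2 - (-1)*(-10 + 6) = 2 - (-1)*(-4) = 2 - 1*4 = 2 - 4 = -2)
J(G, O) = 4 (J(G, O) = (-5 + 6)*(-2 + 6) = 1*4 = 4)
s(j) = -85/4 (s(j) = -(89 - 1*4)/4 = -(89 - 4)/4 = -¼*85 = -85/4)
s(113 + 104) + 30069 = -85/4 + 30069 = 120191/4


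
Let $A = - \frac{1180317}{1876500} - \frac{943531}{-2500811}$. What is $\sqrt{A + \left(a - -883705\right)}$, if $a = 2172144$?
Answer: $\frac{\sqrt{8308176519861108022429524295}}{52141909350} \approx 1748.1$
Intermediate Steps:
$A = - \frac{393737938529}{1564257280500}$ ($A = \left(-1180317\right) \frac{1}{1876500} - - \frac{943531}{2500811} = - \frac{393439}{625500} + \frac{943531}{2500811} = - \frac{393737938529}{1564257280500} \approx -0.25171$)
$\sqrt{A + \left(a - -883705\right)} = \sqrt{- \frac{393737938529}{1564257280500} + \left(2172144 - -883705\right)} = \sqrt{- \frac{393737938529}{1564257280500} + \left(2172144 + 883705\right)} = \sqrt{- \frac{393737938529}{1564257280500} + 3055849} = \sqrt{\frac{4780133652620705971}{1564257280500}} = \frac{\sqrt{8308176519861108022429524295}}{52141909350}$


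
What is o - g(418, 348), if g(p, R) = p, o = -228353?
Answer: -228771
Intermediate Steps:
o - g(418, 348) = -228353 - 1*418 = -228353 - 418 = -228771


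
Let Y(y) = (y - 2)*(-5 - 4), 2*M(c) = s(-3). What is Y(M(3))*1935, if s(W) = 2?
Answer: 17415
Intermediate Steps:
M(c) = 1 (M(c) = (1/2)*2 = 1)
Y(y) = 18 - 9*y (Y(y) = (-2 + y)*(-9) = 18 - 9*y)
Y(M(3))*1935 = (18 - 9*1)*1935 = (18 - 9)*1935 = 9*1935 = 17415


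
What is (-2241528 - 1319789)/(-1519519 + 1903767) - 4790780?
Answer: -1840851194757/384248 ≈ -4.7908e+6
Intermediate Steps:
(-2241528 - 1319789)/(-1519519 + 1903767) - 4790780 = -3561317/384248 - 4790780 = -1840851194757/384248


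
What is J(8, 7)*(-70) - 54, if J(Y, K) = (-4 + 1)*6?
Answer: 1206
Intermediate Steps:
J(Y, K) = -18 (J(Y, K) = -3*6 = -18)
J(8, 7)*(-70) - 54 = -18*(-70) - 54 = 1260 - 54 = 1206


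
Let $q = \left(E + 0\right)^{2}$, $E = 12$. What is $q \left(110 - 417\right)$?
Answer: $-44208$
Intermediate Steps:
$q = 144$ ($q = \left(12 + 0\right)^{2} = 12^{2} = 144$)
$q \left(110 - 417\right) = 144 \left(110 - 417\right) = 144 \left(-307\right) = -44208$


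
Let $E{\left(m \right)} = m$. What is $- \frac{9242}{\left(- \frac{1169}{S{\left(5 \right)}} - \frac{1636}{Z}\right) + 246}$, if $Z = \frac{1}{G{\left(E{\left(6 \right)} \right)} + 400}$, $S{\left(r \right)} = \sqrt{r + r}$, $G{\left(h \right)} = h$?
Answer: $\frac{61364107400}{4408560242439} - \frac{10803898 \sqrt{10}}{4408560242439} \approx 0.013912$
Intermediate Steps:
$S{\left(r \right)} = \sqrt{2} \sqrt{r}$ ($S{\left(r \right)} = \sqrt{2 r} = \sqrt{2} \sqrt{r}$)
$Z = \frac{1}{406}$ ($Z = \frac{1}{6 + 400} = \frac{1}{406} \approx 0.0024631$)
$- \frac{9242}{\left(- \frac{1169}{S{\left(5 \right)}} - \frac{1636}{Z}\right) + 246} = - \frac{9242}{\left(- \frac{1169}{\sqrt{2} \sqrt{5}} - 1636 \frac{1}{\frac{1}{406}}\right) + 246} = - \frac{9242}{\left(- \frac{1169}{\sqrt{10}} - 664216\right) + 246} = - \frac{9242}{\left(- 1169 \frac{\sqrt{10}}{10} - 664216\right) + 246} = - \frac{9242}{\left(- \frac{1169 \sqrt{10}}{10} - 664216\right) + 246} = - \frac{9242}{\left(-664216 - \frac{1169 \sqrt{10}}{10}\right) + 246} = - \frac{9242}{-663970 - \frac{1169 \sqrt{10}}{10}}$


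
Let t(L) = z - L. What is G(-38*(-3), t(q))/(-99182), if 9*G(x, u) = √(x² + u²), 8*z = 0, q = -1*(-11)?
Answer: -√13117/892638 ≈ -0.00012830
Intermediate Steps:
q = 11
z = 0 (z = (⅛)*0 = 0)
t(L) = -L (t(L) = 0 - L = -L)
G(x, u) = √(u² + x²)/9 (G(x, u) = √(x² + u²)/9 = √(u² + x²)/9)
G(-38*(-3), t(q))/(-99182) = (√((-1*11)² + (-38*(-3))²)/9)/(-99182) = (√((-11)² + 114²)/9)*(-1/99182) = (√(121 + 12996)/9)*(-1/99182) = (√13117/9)*(-1/99182) = -√13117/892638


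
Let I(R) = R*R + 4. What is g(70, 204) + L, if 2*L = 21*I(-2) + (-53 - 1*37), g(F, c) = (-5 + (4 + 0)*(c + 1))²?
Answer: 664264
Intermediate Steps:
g(F, c) = (-1 + 4*c)² (g(F, c) = (-5 + 4*(1 + c))² = (-5 + (4 + 4*c))² = (-1 + 4*c)²)
I(R) = 4 + R² (I(R) = R² + 4 = 4 + R²)
L = 39 (L = (21*(4 + (-2)²) + (-53 - 1*37))/2 = (21*(4 + 4) + (-53 - 37))/2 = (21*8 - 90)/2 = (168 - 90)/2 = (½)*78 = 39)
g(70, 204) + L = (-1 + 4*204)² + 39 = (-1 + 816)² + 39 = 815² + 39 = 664225 + 39 = 664264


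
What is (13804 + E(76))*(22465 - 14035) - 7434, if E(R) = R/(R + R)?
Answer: 116364501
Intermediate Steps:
E(R) = ½ (E(R) = R/((2*R)) = (1/(2*R))*R = ½)
(13804 + E(76))*(22465 - 14035) - 7434 = (13804 + ½)*(22465 - 14035) - 7434 = (27609/2)*8430 - 7434 = 116371935 - 7434 = 116364501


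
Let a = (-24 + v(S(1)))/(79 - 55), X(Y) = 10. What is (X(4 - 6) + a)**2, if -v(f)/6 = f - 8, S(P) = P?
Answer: 1849/16 ≈ 115.56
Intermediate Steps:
v(f) = 48 - 6*f (v(f) = -6*(f - 8) = -6*(-8 + f) = 48 - 6*f)
a = 3/4 (a = (-24 + (48 - 6*1))/(79 - 55) = (-24 + (48 - 6))/24 = (-24 + 42)*(1/24) = 18*(1/24) = 3/4 ≈ 0.75000)
(X(4 - 6) + a)**2 = (10 + 3/4)**2 = (43/4)**2 = 1849/16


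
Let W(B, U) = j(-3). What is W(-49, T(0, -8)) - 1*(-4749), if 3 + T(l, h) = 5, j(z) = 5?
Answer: 4754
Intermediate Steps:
T(l, h) = 2 (T(l, h) = -3 + 5 = 2)
W(B, U) = 5
W(-49, T(0, -8)) - 1*(-4749) = 5 - 1*(-4749) = 5 + 4749 = 4754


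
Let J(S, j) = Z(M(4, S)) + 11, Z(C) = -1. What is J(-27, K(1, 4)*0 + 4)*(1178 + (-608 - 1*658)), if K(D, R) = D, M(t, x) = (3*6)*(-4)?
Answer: -880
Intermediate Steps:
M(t, x) = -72 (M(t, x) = 18*(-4) = -72)
J(S, j) = 10 (J(S, j) = -1 + 11 = 10)
J(-27, K(1, 4)*0 + 4)*(1178 + (-608 - 1*658)) = 10*(1178 + (-608 - 1*658)) = 10*(1178 + (-608 - 658)) = 10*(1178 - 1266) = 10*(-88) = -880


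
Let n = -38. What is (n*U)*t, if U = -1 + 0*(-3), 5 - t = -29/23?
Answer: 5472/23 ≈ 237.91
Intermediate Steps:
t = 144/23 (t = 5 - (-29)/23 = 5 - 1*(-29/23) = 5 + 29/23 = 144/23 ≈ 6.2609)
U = -1 (U = -1 + 0 = -1)
(n*U)*t = -38*(-1)*(144/23) = 38*(144/23) = 5472/23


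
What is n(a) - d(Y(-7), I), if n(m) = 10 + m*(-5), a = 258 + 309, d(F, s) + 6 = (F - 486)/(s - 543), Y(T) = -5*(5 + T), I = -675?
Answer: -245287/87 ≈ -2819.4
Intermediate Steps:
Y(T) = -25 - 5*T
d(F, s) = -6 + (-486 + F)/(-543 + s) (d(F, s) = -6 + (F - 486)/(s - 543) = -6 + (-486 + F)/(-543 + s))
a = 567
n(m) = 10 - 5*m
n(a) - d(Y(-7), I) = (10 - 5*567) - (2772 + (-25 - 5*(-7)) - 6*(-675))/(-543 - 675) = (10 - 2835) - (2772 + (-25 + 35) + 4050)/(-1218) = -2825 - (-1)*(2772 + 10 + 4050)/1218 = -2825 - (-1)*6832/1218 = -2825 - 1*(-488/87) = -2825 + 488/87 = -245287/87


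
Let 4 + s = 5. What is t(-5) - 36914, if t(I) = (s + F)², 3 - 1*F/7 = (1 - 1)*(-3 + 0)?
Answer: -36430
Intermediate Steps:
s = 1 (s = -4 + 5 = 1)
F = 21 (F = 21 - 7*(1 - 1)*(-3 + 0) = 21 - 0*(-3) = 21 - 7*0 = 21 + 0 = 21)
t(I) = 484 (t(I) = (1 + 21)² = 22² = 484)
t(-5) - 36914 = 484 - 36914 = -36430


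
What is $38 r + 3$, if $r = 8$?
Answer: $307$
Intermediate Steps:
$38 r + 3 = 38 \cdot 8 + 3 = 304 + 3 = 307$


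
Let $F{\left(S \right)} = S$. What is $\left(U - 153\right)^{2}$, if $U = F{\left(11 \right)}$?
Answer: $20164$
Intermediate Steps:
$U = 11$
$\left(U - 153\right)^{2} = \left(11 - 153\right)^{2} = \left(-142\right)^{2} = 20164$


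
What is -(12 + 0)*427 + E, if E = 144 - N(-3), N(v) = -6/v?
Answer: -4982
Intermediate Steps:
E = 142 (E = 144 - (-6)/(-3) = 144 - (-6)*(-1)/3 = 144 - 1*2 = 144 - 2 = 142)
-(12 + 0)*427 + E = -(12 + 0)*427 + 142 = -1*12*427 + 142 = -12*427 + 142 = -5124 + 142 = -4982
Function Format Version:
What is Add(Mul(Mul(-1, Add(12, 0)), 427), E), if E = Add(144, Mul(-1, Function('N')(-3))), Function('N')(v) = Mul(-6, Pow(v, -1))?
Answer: -4982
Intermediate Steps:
E = 142 (E = Add(144, Mul(-1, Mul(-6, Pow(-3, -1)))) = Add(144, Mul(-1, Mul(-6, Rational(-1, 3)))) = Add(144, Mul(-1, 2)) = Add(144, -2) = 142)
Add(Mul(Mul(-1, Add(12, 0)), 427), E) = Add(Mul(Mul(-1, Add(12, 0)), 427), 142) = Add(Mul(Mul(-1, 12), 427), 142) = Add(Mul(-12, 427), 142) = Add(-5124, 142) = -4982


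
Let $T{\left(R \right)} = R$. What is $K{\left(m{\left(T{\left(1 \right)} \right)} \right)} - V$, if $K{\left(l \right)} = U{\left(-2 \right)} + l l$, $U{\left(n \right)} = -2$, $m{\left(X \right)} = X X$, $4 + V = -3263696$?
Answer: $3263699$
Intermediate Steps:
$V = -3263700$ ($V = -4 - 3263696 = -3263700$)
$m{\left(X \right)} = X^{2}$
$K{\left(l \right)} = -2 + l^{2}$ ($K{\left(l \right)} = -2 + l l = -2 + l^{2}$)
$K{\left(m{\left(T{\left(1 \right)} \right)} \right)} - V = \left(-2 + \left(1^{2}\right)^{2}\right) - -3263700 = \left(-2 + 1^{2}\right) + 3263700 = \left(-2 + 1\right) + 3263700 = -1 + 3263700 = 3263699$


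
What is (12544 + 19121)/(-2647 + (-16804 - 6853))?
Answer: -10555/8768 ≈ -1.2038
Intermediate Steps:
(12544 + 19121)/(-2647 + (-16804 - 6853)) = 31665/(-2647 - 23657) = 31665/(-26304) = 31665*(-1/26304) = -10555/8768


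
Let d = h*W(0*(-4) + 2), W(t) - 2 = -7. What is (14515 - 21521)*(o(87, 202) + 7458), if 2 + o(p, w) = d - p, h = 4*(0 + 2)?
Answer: -51346974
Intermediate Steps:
W(t) = -5 (W(t) = 2 - 7 = -5)
h = 8 (h = 4*2 = 8)
d = -40 (d = 8*(-5) = -40)
o(p, w) = -42 - p (o(p, w) = -2 + (-40 - p) = -42 - p)
(14515 - 21521)*(o(87, 202) + 7458) = (14515 - 21521)*((-42 - 1*87) + 7458) = -7006*((-42 - 87) + 7458) = -7006*(-129 + 7458) = -7006*7329 = -51346974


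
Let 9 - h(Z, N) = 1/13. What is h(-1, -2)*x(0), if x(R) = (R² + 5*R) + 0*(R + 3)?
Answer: 0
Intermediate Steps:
x(R) = R² + 5*R (x(R) = (R² + 5*R) + 0*(3 + R) = (R² + 5*R) + 0 = R² + 5*R)
h(Z, N) = 116/13 (h(Z, N) = 9 - 1/13 = 116/13)
h(-1, -2)*x(0) = 116*(0*(5 + 0))/13 = 116*(0*5)/13 = (116/13)*0 = 0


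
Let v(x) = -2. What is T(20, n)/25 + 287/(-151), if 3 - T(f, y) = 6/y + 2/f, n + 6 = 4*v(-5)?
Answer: -467067/264250 ≈ -1.7675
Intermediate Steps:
n = -14 (n = -6 + 4*(-2) = -6 - 8 = -14)
T(f, y) = 3 - 6/y - 2/f (T(f, y) = 3 - (6/y + 2/f) = 3 - (2/f + 6/y) = 3 + (-6/y - 2/f) = 3 - 6/y - 2/f)
T(20, n)/25 + 287/(-151) = (3 - 6/(-14) - 2/20)/25 + 287/(-151) = (3 - 6*(-1/14) - 2*1/20)*(1/25) + 287*(-1/151) = (3 + 3/7 - 1/10)*(1/25) - 287/151 = (233/70)*(1/25) - 287/151 = 233/1750 - 287/151 = -467067/264250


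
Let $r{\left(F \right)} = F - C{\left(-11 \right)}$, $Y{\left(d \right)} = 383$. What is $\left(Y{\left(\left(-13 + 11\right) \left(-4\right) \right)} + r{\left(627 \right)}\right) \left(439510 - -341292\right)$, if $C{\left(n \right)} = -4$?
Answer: $791733228$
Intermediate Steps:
$r{\left(F \right)} = 4 + F$ ($r{\left(F \right)} = F - -4 = F + 4 = 4 + F$)
$\left(Y{\left(\left(-13 + 11\right) \left(-4\right) \right)} + r{\left(627 \right)}\right) \left(439510 - -341292\right) = \left(383 + \left(4 + 627\right)\right) \left(439510 - -341292\right) = \left(383 + 631\right) \left(439510 + 341292\right) = 1014 \cdot 780802 = 791733228$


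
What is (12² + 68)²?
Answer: 44944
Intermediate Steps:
(12² + 68)² = (144 + 68)² = 212² = 44944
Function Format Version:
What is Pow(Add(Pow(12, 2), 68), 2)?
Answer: 44944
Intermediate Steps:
Pow(Add(Pow(12, 2), 68), 2) = Pow(Add(144, 68), 2) = Pow(212, 2) = 44944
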